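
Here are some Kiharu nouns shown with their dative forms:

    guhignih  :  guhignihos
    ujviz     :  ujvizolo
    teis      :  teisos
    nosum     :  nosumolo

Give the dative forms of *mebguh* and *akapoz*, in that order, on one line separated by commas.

mebguhos, akapozolo

The alternation tracks the final consonant of the stem — -os when the stem ends in a voiceless consonant (*guhignih*, *teis*); -olo when the stem ends in a voiced consonant (*ujviz*, *nosum*).
*mebguh*: final consonant = /h/, voiceless → -os → *mebguhos*.
The final consonant of *akapoz* is /z/, which is voiced, so the suffix is -olo, giving *akapozolo*.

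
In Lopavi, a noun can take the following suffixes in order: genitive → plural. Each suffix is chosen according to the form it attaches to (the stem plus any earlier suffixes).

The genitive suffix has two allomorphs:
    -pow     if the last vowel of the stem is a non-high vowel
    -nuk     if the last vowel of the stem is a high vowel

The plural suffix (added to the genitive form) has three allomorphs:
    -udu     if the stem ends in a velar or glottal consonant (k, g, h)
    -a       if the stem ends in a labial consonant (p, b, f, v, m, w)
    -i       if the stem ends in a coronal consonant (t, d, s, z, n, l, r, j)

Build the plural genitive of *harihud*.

harihudnukudu

The last vowel of *harihud* is /u/, which is a high vowel, so the genitive suffix is -nuk, giving *harihudnuk*.
The final consonant of the genitive form *harihudnuk* is /k/, which is velar/glottal, so the plural suffix is -udu, giving *harihudnukudu*.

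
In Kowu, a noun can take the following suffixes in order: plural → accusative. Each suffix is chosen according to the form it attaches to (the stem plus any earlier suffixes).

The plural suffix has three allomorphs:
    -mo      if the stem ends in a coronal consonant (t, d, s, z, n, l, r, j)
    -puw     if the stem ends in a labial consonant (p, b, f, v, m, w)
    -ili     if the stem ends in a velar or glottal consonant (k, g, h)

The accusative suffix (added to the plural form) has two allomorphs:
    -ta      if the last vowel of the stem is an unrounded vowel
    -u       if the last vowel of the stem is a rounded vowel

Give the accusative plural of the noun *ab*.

abpuwu

Since the final consonant of *ab* is /b/ (labial), it takes -puw, giving *abpuw*.
Since the last vowel of the plural form *abpuw* is /u/ (a rounded vowel), it takes -u, giving *abpuwu*.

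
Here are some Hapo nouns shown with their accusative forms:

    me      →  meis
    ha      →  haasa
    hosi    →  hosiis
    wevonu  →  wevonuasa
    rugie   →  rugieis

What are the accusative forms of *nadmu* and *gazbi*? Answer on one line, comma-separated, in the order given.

The pattern is front/back vowel harmony: -is when the last vowel of the stem is a front vowel (*me*, *hosi*, *rugie*); -asa when the last vowel of the stem is a back vowel (*ha*, *wevonu*).
The last vowel of *nadmu* is /u/, which is a back vowel, so the suffix is -asa, giving *nadmuasa*.
Since the last vowel of *gazbi* is /i/ (a front vowel), it takes -is, giving *gazbiis*.

nadmuasa, gazbiis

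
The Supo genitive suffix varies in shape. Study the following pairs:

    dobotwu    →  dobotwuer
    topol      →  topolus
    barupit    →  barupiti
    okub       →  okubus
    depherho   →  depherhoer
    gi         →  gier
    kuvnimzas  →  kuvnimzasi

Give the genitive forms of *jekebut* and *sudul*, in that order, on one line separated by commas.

The alternation tracks the final sound of the stem — -i when the stem ends in a voiceless consonant (*barupit*, *kuvnimzas*); -us when the stem ends in a voiced consonant (*topol*, *okub*); -er when the stem ends in a vowel (*dobotwu*, *depherho*, *gi*).
The final sound of *jekebut* is /t/, which is a voiceless consonant, so the suffix is -i, giving *jekebuti*.
The final sound of *sudul* is /l/, which is a voiced consonant, so the suffix is -us, giving *sudulus*.

jekebuti, sudulus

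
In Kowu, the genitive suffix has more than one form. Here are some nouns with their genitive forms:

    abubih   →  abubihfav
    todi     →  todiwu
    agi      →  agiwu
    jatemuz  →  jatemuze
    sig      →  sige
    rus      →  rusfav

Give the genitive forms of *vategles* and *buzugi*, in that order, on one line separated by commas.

vateglesfav, buzugiwu

The pattern is voicing of the final sound: -fav when the stem ends in a voiceless consonant (*abubih*, *rus*); -e when the stem ends in a voiced consonant (*jatemuz*, *sig*); -wu when the stem ends in a vowel (*todi*, *agi*).
*vategles*: final sound = /s/, a voiceless consonant → -fav → *vateglesfav*.
*buzugi*: final sound = /i/, a vowel → -wu → *buzugiwu*.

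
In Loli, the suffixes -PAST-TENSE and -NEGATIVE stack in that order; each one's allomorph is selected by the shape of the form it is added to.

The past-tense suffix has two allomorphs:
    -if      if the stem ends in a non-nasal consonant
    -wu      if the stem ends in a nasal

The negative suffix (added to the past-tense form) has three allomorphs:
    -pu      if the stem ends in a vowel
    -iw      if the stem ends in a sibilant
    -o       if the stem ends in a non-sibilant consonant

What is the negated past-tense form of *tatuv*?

tatuvifo

Since the final consonant of *tatuv* is /v/ (non-nasal), it takes -if, giving *tatuvif*.
The past-tense form *tatuvif*: final sound = /f/, a non-sibilant consonant → -o → *tatuvifo*.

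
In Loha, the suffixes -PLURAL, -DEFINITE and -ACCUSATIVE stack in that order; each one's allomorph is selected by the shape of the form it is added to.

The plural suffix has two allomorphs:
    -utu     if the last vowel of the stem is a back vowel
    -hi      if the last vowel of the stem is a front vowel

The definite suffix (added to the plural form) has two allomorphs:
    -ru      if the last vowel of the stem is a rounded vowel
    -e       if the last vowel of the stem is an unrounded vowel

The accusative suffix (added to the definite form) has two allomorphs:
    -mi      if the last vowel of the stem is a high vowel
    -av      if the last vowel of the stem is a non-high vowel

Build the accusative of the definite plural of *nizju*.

nizjuuturumi

Since the last vowel of *nizju* is /u/ (a back vowel), it takes -utu, giving *nizjuutu*.
The plural form *nizjuutu*: last vowel = /u/, a rounded vowel → -ru → *nizjuuturu*.
The definite form *nizjuuturu*: last vowel = /u/, a high vowel → -mi → *nizjuuturumi*.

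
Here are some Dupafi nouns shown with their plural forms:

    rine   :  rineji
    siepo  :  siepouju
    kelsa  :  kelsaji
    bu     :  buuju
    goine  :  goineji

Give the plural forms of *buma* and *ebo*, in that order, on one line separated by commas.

The pattern is rounding harmony: -uju when the last vowel of the stem is a rounded vowel (*siepo*, *bu*); -ji when the last vowel of the stem is an unrounded vowel (*rine*, *kelsa*, *goine*).
The last vowel of *buma* is /a/, which is an unrounded vowel, so the suffix is -ji, giving *bumaji*.
Since the last vowel of *ebo* is /o/ (a rounded vowel), it takes -uju, giving *ebouju*.

bumaji, ebouju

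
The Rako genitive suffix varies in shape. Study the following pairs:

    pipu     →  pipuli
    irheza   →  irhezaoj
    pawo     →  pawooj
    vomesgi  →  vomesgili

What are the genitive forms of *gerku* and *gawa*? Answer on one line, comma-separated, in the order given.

The alternation tracks the last vowel of the stem — -li when the last vowel of the stem is a high vowel (*pipu*, *vomesgi*); -oj when the last vowel of the stem is a non-high vowel (*irheza*, *pawo*).
Since the last vowel of *gerku* is /u/ (a high vowel), it takes -li, giving *gerkuli*.
*gawa* — last vowel /a/ (a non-high vowel) → -oj → *gawaoj*.

gerkuli, gawaoj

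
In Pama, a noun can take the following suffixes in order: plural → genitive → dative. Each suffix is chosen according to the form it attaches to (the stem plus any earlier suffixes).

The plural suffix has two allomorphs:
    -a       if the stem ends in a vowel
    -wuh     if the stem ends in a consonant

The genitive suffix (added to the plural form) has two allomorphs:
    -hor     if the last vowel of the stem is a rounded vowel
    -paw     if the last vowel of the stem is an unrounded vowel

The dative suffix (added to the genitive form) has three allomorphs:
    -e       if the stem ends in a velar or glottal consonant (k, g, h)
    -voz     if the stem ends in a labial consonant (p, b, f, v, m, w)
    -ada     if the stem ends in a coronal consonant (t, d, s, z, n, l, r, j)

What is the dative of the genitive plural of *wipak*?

wipakwuhhorada

The final sound of *wipak* is /k/, which is a consonant, so the plural suffix is -wuh, giving *wipakwuh*.
The last vowel of the plural form *wipakwuh* is /u/, which is a rounded vowel, so the genitive suffix is -hor, giving *wipakwuhhor*.
The genitive form *wipakwuhhor* — final consonant /r/ (coronal) → -ada → *wipakwuhhorada*.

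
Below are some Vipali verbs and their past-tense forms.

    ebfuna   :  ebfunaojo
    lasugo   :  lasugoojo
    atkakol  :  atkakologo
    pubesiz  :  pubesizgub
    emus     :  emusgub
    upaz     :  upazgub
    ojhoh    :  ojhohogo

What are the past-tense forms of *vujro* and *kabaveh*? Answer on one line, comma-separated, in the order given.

vujroojo, kabavehogo

The suffix is conditioned by the final sound: -gub when the stem ends in a sibilant (*pubesiz*, *emus*, *upaz*); -ogo when the stem ends in a non-sibilant consonant (*atkakol*, *ojhoh*); -ojo when the stem ends in a vowel (*ebfuna*, *lasugo*).
The final sound of *vujro* is /o/, which is a vowel, so the suffix is -ojo, giving *vujroojo*.
*kabaveh*: final sound = /h/, a non-sibilant consonant → -ogo → *kabavehogo*.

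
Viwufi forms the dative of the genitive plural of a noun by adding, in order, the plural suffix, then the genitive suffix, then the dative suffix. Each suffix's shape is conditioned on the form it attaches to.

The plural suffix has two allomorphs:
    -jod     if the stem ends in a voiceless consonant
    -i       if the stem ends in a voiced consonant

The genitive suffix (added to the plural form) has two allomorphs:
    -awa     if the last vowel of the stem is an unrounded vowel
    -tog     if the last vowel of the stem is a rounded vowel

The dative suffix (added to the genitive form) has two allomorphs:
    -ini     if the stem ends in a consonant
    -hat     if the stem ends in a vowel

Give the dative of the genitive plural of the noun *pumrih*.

*pumrih*: final consonant = /h/, voiceless → -jod → *pumrihjod*.
The plural form *pumrihjod*: last vowel = /o/, a rounded vowel → -tog → *pumrihjodtog*.
Since the final sound of the genitive form *pumrihjodtog* is /g/ (a consonant), it takes -ini, giving *pumrihjodtogini*.

pumrihjodtogini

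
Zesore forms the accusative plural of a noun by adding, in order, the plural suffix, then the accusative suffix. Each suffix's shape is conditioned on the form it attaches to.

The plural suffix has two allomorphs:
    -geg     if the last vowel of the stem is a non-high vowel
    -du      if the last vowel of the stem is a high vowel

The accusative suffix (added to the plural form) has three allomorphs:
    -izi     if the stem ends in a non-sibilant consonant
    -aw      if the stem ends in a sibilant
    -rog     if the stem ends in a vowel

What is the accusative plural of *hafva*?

*hafva* — last vowel /a/ (a non-high vowel) → -geg → *hafvageg*.
The plural form *hafvageg*: final sound = /g/, a non-sibilant consonant → -izi → *hafvagegizi*.

hafvagegizi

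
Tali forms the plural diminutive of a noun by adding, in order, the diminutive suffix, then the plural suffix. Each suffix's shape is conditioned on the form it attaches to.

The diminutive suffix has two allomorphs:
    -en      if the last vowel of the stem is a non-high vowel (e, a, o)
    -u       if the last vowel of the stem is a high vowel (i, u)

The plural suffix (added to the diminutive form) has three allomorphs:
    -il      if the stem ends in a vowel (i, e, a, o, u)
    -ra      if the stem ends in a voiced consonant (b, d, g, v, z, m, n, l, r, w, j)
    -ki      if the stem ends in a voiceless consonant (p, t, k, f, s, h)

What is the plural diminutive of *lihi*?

The last vowel of *lihi* is /i/, which is a high vowel, so the diminutive suffix is -u, giving *lihiu*.
The final sound of the diminutive form *lihiu* is /u/, which is a vowel, so the plural suffix is -il, giving *lihiuil*.

lihiuil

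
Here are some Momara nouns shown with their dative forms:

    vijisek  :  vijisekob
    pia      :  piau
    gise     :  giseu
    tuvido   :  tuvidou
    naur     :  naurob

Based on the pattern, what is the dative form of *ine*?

The suffix is conditioned by the final sound: -ob when the stem ends in a consonant (*vijisek*, *naur*); -u when the stem ends in a vowel (*pia*, *gise*, *tuvido*).
Since the final sound of *ine* is /e/ (a vowel), it takes -u, giving *ineu*.

ineu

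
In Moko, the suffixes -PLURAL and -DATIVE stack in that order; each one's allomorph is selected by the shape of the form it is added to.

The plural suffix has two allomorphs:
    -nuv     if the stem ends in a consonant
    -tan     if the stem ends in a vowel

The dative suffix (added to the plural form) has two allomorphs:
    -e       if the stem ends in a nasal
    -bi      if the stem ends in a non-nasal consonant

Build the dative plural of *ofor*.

ofornuvbi

*ofor*: final sound = /r/, a consonant → -nuv → *ofornuv*.
Since the final consonant of the plural form *ofornuv* is /v/ (non-nasal), it takes -bi, giving *ofornuvbi*.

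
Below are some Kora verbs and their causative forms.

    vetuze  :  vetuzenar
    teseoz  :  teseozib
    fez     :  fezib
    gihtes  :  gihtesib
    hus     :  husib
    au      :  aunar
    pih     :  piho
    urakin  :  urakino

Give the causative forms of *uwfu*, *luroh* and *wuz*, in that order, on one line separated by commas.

uwfunar, luroho, wuzib

The alternation tracks the final sound of the stem — -ib when the stem ends in a sibilant (*teseoz*, *fez*, *gihtes*, *hus*); -o when the stem ends in a non-sibilant consonant (*pih*, *urakin*); -nar when the stem ends in a vowel (*vetuze*, *au*).
*uwfu* — final sound /u/ (a vowel) → -nar → *uwfunar*.
*luroh* — final sound /h/ (a non-sibilant consonant) → -o → *luroho*.
Since the final sound of *wuz* is /z/ (a sibilant), it takes -ib, giving *wuzib*.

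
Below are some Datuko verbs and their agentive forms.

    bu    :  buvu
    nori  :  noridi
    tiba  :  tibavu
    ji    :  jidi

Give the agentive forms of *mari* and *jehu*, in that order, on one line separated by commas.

maridi, jehuvu

Looking at the last vowel of each stem: -di when the last vowel of the stem is a front vowel (*nori*, *ji*); -vu when the last vowel of the stem is a back vowel (*bu*, *tiba*).
*mari* — last vowel /i/ (a front vowel) → -di → *maridi*.
Since the last vowel of *jehu* is /u/ (a back vowel), it takes -vu, giving *jehuvu*.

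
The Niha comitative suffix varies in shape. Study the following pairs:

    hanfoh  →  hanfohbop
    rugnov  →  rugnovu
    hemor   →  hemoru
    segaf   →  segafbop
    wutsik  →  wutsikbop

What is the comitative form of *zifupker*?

The alternation tracks the final consonant of the stem — -bop when the stem ends in a voiceless consonant (*hanfoh*, *segaf*, *wutsik*); -u when the stem ends in a voiced consonant (*rugnov*, *hemor*).
Since the final consonant of *zifupker* is /r/ (voiced), it takes -u, giving *zifupkeru*.

zifupkeru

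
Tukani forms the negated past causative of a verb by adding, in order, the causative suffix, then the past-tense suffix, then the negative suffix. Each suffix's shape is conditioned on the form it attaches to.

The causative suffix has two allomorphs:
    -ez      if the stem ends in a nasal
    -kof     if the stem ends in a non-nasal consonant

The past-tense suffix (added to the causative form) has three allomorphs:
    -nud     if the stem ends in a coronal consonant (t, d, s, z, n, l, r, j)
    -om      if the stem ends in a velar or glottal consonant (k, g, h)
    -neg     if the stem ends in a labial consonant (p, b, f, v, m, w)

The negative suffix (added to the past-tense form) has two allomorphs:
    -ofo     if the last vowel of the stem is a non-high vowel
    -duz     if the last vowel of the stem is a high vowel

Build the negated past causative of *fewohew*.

fewohewkofnegofo

The final consonant of *fewohew* is /w/, which is non-nasal, so the causative suffix is -kof, giving *fewohewkof*.
The final consonant of the causative form *fewohewkof* is /f/, which is labial, so the past-tense suffix is -neg, giving *fewohewkofneg*.
The past-tense form *fewohewkofneg* — last vowel /e/ (a non-high vowel) → -ofo → *fewohewkofnegofo*.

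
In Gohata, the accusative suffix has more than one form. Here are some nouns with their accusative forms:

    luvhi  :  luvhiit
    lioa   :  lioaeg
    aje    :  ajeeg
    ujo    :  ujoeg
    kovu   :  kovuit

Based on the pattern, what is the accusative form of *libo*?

The pattern is height harmony: -it when the last vowel of the stem is a high vowel (*luvhi*, *kovu*); -eg when the last vowel of the stem is a non-high vowel (*lioa*, *aje*, *ujo*).
*libo* — last vowel /o/ (a non-high vowel) → -eg → *liboeg*.

liboeg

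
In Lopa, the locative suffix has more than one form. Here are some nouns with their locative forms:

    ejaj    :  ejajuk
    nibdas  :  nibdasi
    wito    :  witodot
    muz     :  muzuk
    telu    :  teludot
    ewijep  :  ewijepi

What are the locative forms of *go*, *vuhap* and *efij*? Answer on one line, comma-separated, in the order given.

godot, vuhapi, efijuk

The suffix is conditioned by the final sound: -i when the stem ends in a voiceless consonant (*nibdas*, *ewijep*); -uk when the stem ends in a voiced consonant (*ejaj*, *muz*); -dot when the stem ends in a vowel (*wito*, *telu*).
*go*: final sound = /o/, a vowel → -dot → *godot*.
*vuhap*: final sound = /p/, a voiceless consonant → -i → *vuhapi*.
*efij*: final sound = /j/, a voiced consonant → -uk → *efijuk*.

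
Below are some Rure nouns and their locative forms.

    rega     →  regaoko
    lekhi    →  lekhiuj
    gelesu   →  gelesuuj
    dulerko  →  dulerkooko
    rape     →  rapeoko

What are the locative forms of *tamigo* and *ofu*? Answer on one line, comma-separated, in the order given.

The alternation tracks the last vowel of the stem — -uj when the last vowel of the stem is a high vowel (*lekhi*, *gelesu*); -oko when the last vowel of the stem is a non-high vowel (*rega*, *dulerko*, *rape*).
*tamigo* — last vowel /o/ (a non-high vowel) → -oko → *tamigooko*.
The last vowel of *ofu* is /u/, which is a high vowel, so the suffix is -uj, giving *ofuuj*.

tamigooko, ofuuj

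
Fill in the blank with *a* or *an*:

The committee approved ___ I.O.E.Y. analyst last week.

an

The indefinite article is chosen by the initial *sound* of the following word, not its spelling.
The initialism *I.O.E.Y.* is read letter by letter; the first letter, I, is pronounced /aɪ/, which begins with a vowel sound.
So the article is *an*: The committee approved an I.O.E.Y. analyst last week.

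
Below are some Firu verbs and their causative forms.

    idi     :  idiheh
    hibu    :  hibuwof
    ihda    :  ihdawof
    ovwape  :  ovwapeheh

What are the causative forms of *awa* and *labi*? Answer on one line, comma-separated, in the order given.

The suffix is conditioned by the last vowel: -heh when the last vowel of the stem is a front vowel (*idi*, *ovwape*); -wof when the last vowel of the stem is a back vowel (*hibu*, *ihda*).
*awa*: last vowel = /a/, a back vowel → -wof → *awawof*.
*labi*: last vowel = /i/, a front vowel → -heh → *labiheh*.

awawof, labiheh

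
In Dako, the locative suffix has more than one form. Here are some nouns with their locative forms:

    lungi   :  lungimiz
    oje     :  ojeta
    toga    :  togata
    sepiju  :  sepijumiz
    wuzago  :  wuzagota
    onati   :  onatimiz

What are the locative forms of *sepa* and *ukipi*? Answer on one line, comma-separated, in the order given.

Looking at the last vowel of each stem: -miz when the last vowel of the stem is a high vowel (*lungi*, *sepiju*, *onati*); -ta when the last vowel of the stem is a non-high vowel (*oje*, *toga*, *wuzago*).
Since the last vowel of *sepa* is /a/ (a non-high vowel), it takes -ta, giving *sepata*.
*ukipi* — last vowel /i/ (a high vowel) → -miz → *ukipimiz*.

sepata, ukipimiz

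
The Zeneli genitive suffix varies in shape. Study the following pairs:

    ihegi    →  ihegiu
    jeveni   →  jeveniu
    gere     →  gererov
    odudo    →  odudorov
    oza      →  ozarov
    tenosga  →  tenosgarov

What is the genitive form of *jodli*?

The suffix is conditioned by the last vowel: -u when the last vowel of the stem is a high vowel (*ihegi*, *jeveni*); -rov when the last vowel of the stem is a non-high vowel (*gere*, *odudo*, *oza*, *tenosga*).
Since the last vowel of *jodli* is /i/ (a high vowel), it takes -u, giving *jodliu*.

jodliu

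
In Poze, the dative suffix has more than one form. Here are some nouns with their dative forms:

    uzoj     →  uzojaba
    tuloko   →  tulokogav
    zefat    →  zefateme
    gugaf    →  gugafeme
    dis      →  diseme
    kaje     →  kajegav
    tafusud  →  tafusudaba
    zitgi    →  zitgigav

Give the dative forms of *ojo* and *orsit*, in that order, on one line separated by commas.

ojogav, orsiteme

The alternation tracks the final sound of the stem — -eme when the stem ends in a voiceless consonant (*zefat*, *gugaf*, *dis*); -aba when the stem ends in a voiced consonant (*uzoj*, *tafusud*); -gav when the stem ends in a vowel (*tuloko*, *kaje*, *zitgi*).
*ojo*: final sound = /o/, a vowel → -gav → *ojogav*.
*orsit* — final sound /t/ (a voiceless consonant) → -eme → *orsiteme*.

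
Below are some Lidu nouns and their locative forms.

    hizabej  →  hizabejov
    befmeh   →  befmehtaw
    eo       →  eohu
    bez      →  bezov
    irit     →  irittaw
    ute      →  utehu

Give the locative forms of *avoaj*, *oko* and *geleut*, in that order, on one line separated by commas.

The pattern is voicing of the final sound: -taw when the stem ends in a voiceless consonant (*befmeh*, *irit*); -ov when the stem ends in a voiced consonant (*hizabej*, *bez*); -hu when the stem ends in a vowel (*eo*, *ute*).
The final sound of *avoaj* is /j/, which is a voiced consonant, so the suffix is -ov, giving *avoajov*.
The final sound of *oko* is /o/, which is a vowel, so the suffix is -hu, giving *okohu*.
*geleut* — final sound /t/ (a voiceless consonant) → -taw → *geleuttaw*.

avoajov, okohu, geleuttaw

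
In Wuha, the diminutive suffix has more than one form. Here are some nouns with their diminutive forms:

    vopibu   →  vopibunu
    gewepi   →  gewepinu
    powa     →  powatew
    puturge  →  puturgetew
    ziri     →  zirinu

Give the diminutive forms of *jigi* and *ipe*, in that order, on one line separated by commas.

The alternation tracks the last vowel of the stem — -nu when the last vowel of the stem is a high vowel (*vopibu*, *gewepi*, *ziri*); -tew when the last vowel of the stem is a non-high vowel (*powa*, *puturge*).
*jigi* — last vowel /i/ (a high vowel) → -nu → *jiginu*.
*ipe*: last vowel = /e/, a non-high vowel → -tew → *ipetew*.

jiginu, ipetew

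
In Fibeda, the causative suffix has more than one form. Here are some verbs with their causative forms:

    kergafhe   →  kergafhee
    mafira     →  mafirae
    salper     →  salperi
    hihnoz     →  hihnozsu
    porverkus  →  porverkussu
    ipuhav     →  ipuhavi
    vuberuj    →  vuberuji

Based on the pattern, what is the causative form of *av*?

The suffix is conditioned by the final sound: -su when the stem ends in a sibilant (*hihnoz*, *porverkus*); -i when the stem ends in a non-sibilant consonant (*salper*, *ipuhav*, *vuberuj*); -e when the stem ends in a vowel (*kergafhe*, *mafira*).
*av*: final sound = /v/, a non-sibilant consonant → -i → *avi*.

avi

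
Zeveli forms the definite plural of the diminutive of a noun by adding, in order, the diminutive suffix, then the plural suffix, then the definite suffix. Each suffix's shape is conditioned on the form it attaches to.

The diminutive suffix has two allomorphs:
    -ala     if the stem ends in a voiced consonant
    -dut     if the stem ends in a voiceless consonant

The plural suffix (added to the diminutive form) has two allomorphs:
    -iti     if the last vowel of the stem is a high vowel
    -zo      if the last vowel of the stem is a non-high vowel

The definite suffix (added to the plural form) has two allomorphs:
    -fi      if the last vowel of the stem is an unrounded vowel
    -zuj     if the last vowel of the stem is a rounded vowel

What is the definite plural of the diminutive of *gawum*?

gawumalazozuj

*gawum* — final consonant /m/ (voiced) → -ala → *gawumala*.
The diminutive form *gawumala*: last vowel = /a/, a non-high vowel → -zo → *gawumalazo*.
The plural form *gawumalazo* — last vowel /o/ (a rounded vowel) → -zuj → *gawumalazozuj*.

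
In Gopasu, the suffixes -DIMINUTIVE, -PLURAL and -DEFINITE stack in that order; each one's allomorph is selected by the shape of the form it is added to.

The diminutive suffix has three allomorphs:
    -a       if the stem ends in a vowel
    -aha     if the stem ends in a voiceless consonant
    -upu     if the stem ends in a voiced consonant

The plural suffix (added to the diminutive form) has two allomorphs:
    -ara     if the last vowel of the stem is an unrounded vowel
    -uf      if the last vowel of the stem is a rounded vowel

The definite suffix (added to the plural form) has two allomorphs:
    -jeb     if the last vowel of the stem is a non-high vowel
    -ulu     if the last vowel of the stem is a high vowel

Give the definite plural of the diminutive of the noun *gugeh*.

*gugeh* — final sound /h/ (a voiceless consonant) → -aha → *gugehaha*.
The last vowel of the diminutive form *gugehaha* is /a/, which is an unrounded vowel, so the plural suffix is -ara, giving *gugehahaara*.
Since the last vowel of the plural form *gugehahaara* is /a/ (a non-high vowel), it takes -jeb, giving *gugehahaarajeb*.

gugehahaarajeb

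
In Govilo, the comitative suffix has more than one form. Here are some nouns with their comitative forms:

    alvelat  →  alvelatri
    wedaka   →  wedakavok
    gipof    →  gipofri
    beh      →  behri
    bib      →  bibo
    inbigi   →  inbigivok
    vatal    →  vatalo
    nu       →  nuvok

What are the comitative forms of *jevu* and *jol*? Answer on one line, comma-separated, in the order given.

The alternation tracks the final sound of the stem — -ri when the stem ends in a voiceless consonant (*alvelat*, *gipof*, *beh*); -o when the stem ends in a voiced consonant (*bib*, *vatal*); -vok when the stem ends in a vowel (*wedaka*, *inbigi*, *nu*).
*jevu*: final sound = /u/, a vowel → -vok → *jevuvok*.
*jol*: final sound = /l/, a voiced consonant → -o → *jolo*.

jevuvok, jolo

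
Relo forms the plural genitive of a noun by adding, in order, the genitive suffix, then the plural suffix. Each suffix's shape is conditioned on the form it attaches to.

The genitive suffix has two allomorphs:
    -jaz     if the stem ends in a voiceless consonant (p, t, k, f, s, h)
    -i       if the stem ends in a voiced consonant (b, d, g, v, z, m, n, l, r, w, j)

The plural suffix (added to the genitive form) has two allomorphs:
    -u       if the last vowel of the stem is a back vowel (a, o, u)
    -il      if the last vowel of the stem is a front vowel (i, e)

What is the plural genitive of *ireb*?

irebiil

*ireb*: final consonant = /b/, voiced → -i → *irebi*.
The genitive form *irebi* — last vowel /i/ (a front vowel) → -il → *irebiil*.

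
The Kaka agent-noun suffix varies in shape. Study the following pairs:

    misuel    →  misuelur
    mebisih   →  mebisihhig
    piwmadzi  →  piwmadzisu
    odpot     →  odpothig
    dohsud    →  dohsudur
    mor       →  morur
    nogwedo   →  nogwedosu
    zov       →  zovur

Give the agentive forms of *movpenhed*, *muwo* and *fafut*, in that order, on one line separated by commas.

movpenhedur, muwosu, fafuthig

The pattern is voicing of the final sound: -hig when the stem ends in a voiceless consonant (*mebisih*, *odpot*); -ur when the stem ends in a voiced consonant (*misuel*, *dohsud*, *mor*, *zov*); -su when the stem ends in a vowel (*piwmadzi*, *nogwedo*).
The final sound of *movpenhed* is /d/, which is a voiced consonant, so the suffix is -ur, giving *movpenhedur*.
*muwo*: final sound = /o/, a vowel → -su → *muwosu*.
*fafut*: final sound = /t/, a voiceless consonant → -hig → *fafuthig*.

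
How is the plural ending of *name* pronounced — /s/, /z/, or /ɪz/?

/z/

The stem *name* ends in a voiced non-sibilant sound.
The plural suffix surfaces as /ɪz/ after sibilants, /s/ after other voiceless consonants, and /z/ after other voiced sounds.
So the plural -s on *name* is pronounced /z/.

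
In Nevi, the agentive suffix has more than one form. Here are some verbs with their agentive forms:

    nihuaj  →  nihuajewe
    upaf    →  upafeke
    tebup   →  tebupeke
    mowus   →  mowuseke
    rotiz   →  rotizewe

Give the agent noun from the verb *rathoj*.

rathojewe

The alternation tracks the final consonant of the stem — -eke when the stem ends in a voiceless consonant (*upaf*, *tebup*, *mowus*); -ewe when the stem ends in a voiced consonant (*nihuaj*, *rotiz*).
*rathoj* — final consonant /j/ (voiced) → -ewe → *rathojewe*.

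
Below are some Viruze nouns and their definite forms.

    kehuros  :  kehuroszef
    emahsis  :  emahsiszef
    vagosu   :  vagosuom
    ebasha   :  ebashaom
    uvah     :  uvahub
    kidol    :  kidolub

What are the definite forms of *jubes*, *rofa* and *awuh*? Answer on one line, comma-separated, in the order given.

The suffix is conditioned by the final sound: -zef when the stem ends in a sibilant (*kehuros*, *emahsis*); -ub when the stem ends in a non-sibilant consonant (*uvah*, *kidol*); -om when the stem ends in a vowel (*vagosu*, *ebasha*).
The final sound of *jubes* is /s/, which is a sibilant, so the suffix is -zef, giving *jubeszef*.
*rofa*: final sound = /a/, a vowel → -om → *rofaom*.
The final sound of *awuh* is /h/, which is a non-sibilant consonant, so the suffix is -ub, giving *awuhub*.

jubeszef, rofaom, awuhub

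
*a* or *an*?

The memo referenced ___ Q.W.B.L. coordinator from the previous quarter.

The indefinite article is chosen by the initial *sound* of the following word, not its spelling.
The initialism *Q.W.B.L.* is read letter by letter; the first letter, Q, is pronounced /kjuː/, which begins with a consonant sound.
So the article is *a*: The memo referenced a Q.W.B.L. coordinator from the previous quarter.

a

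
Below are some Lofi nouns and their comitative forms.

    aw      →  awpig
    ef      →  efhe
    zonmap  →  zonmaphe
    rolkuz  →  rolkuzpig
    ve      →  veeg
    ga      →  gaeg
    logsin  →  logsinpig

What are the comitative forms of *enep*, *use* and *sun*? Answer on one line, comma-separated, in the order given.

enephe, useeg, sunpig

Looking at the final sound of each stem: -he when the stem ends in a voiceless consonant (*ef*, *zonmap*); -pig when the stem ends in a voiced consonant (*aw*, *rolkuz*, *logsin*); -eg when the stem ends in a vowel (*ve*, *ga*).
The final sound of *enep* is /p/, which is a voiceless consonant, so the suffix is -he, giving *enephe*.
*use*: final sound = /e/, a vowel → -eg → *useeg*.
*sun* — final sound /n/ (a voiced consonant) → -pig → *sunpig*.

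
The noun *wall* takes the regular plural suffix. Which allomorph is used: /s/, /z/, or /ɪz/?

The stem *wall* ends in a voiced non-sibilant sound.
The plural suffix surfaces as /ɪz/ after sibilants, /s/ after other voiceless consonants, and /z/ after other voiced sounds.
So the plural -s on *wall* is pronounced /z/.

/z/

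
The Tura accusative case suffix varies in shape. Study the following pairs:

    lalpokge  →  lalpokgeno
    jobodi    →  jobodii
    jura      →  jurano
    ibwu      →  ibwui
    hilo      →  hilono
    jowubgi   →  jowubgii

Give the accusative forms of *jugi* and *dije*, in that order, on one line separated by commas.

The pattern is height harmony: -i when the last vowel of the stem is a high vowel (*jobodi*, *ibwu*, *jowubgi*); -no when the last vowel of the stem is a non-high vowel (*lalpokge*, *jura*, *hilo*).
Since the last vowel of *jugi* is /i/ (a high vowel), it takes -i, giving *jugii*.
Since the last vowel of *dije* is /e/ (a non-high vowel), it takes -no, giving *dijeno*.

jugii, dijeno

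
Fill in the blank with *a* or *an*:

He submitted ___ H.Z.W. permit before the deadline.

an

The indefinite article is chosen by the initial *sound* of the following word, not its spelling.
The initialism *H.Z.W.* is read letter by letter; the first letter, H, is pronounced /eɪtʃ/, which begins with a vowel sound.
So the article is *an*: He submitted an H.Z.W. permit before the deadline.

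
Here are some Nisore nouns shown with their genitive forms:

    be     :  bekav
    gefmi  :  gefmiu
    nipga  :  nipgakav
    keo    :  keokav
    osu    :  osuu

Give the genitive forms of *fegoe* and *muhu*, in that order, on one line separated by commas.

The pattern is height harmony: -u when the last vowel of the stem is a high vowel (*gefmi*, *osu*); -kav when the last vowel of the stem is a non-high vowel (*be*, *nipga*, *keo*).
Since the last vowel of *fegoe* is /e/ (a non-high vowel), it takes -kav, giving *fegoekav*.
The last vowel of *muhu* is /u/, which is a high vowel, so the suffix is -u, giving *muhuu*.

fegoekav, muhuu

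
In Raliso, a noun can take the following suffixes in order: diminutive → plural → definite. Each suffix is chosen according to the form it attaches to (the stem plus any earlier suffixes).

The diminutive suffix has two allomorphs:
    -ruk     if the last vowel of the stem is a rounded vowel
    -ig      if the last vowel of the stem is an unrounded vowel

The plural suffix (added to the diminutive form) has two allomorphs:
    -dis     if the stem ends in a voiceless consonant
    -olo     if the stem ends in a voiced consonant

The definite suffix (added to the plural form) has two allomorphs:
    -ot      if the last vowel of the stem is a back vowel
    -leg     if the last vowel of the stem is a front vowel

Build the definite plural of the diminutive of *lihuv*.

Since the last vowel of *lihuv* is /u/ (a rounded vowel), it takes -ruk, giving *lihuvruk*.
The final consonant of the diminutive form *lihuvruk* is /k/, which is voiceless, so the plural suffix is -dis, giving *lihuvrukdis*.
The last vowel of the plural form *lihuvrukdis* is /i/, which is a front vowel, so the definite suffix is -leg, giving *lihuvrukdisleg*.

lihuvrukdisleg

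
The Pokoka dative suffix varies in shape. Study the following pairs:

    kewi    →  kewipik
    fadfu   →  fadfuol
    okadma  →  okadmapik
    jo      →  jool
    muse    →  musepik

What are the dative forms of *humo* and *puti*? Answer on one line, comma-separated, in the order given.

Looking at the last vowel of each stem: -ol when the last vowel of the stem is a rounded vowel (*fadfu*, *jo*); -pik when the last vowel of the stem is an unrounded vowel (*kewi*, *okadma*, *muse*).
The last vowel of *humo* is /o/, which is a rounded vowel, so the suffix is -ol, giving *humool*.
Since the last vowel of *puti* is /i/ (an unrounded vowel), it takes -pik, giving *putipik*.

humool, putipik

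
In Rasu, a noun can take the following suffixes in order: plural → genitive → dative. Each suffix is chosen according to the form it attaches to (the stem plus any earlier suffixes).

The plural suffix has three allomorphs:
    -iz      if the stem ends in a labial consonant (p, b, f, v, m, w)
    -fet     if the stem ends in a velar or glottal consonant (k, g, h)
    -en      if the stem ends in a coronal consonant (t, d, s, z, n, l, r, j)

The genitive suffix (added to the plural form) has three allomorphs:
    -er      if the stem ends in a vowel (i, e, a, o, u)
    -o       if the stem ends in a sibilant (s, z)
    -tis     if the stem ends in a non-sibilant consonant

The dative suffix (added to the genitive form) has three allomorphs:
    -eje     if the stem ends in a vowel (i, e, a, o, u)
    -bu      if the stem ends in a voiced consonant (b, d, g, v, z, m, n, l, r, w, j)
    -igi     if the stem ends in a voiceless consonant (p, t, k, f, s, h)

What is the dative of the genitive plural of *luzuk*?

The final consonant of *luzuk* is /k/, which is velar/glottal, so the plural suffix is -fet, giving *luzukfet*.
The final sound of the plural form *luzukfet* is /t/, which is a non-sibilant consonant, so the genitive suffix is -tis, giving *luzukfettis*.
The genitive form *luzukfettis*: final sound = /s/, a voiceless consonant → -igi → *luzukfettisigi*.

luzukfettisigi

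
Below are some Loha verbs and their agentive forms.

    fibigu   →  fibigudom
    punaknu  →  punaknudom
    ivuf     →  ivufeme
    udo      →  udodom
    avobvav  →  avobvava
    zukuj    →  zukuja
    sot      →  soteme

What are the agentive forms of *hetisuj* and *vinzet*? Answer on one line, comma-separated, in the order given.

The suffix is conditioned by the final sound: -eme when the stem ends in a voiceless consonant (*ivuf*, *sot*); -a when the stem ends in a voiced consonant (*avobvav*, *zukuj*); -dom when the stem ends in a vowel (*fibigu*, *punaknu*, *udo*).
*hetisuj*: final sound = /j/, a voiced consonant → -a → *hetisuja*.
The final sound of *vinzet* is /t/, which is a voiceless consonant, so the suffix is -eme, giving *vinzeteme*.

hetisuja, vinzeteme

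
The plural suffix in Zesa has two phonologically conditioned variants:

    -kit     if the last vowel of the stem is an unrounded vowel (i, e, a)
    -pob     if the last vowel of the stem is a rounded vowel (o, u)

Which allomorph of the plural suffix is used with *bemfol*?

-pob

The last vowel of *bemfol* is /o/, which is a rounded vowel, so the suffix is -pob.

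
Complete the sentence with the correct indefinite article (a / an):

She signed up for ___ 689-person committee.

The indefinite article is chosen by the initial *sound* of the following word, not its spelling.
The number *689* is spoken "six hundred …", beginning with /sɪks/ — a consonant sound.
So the article is *a*: She signed up for a 689-person committee.

a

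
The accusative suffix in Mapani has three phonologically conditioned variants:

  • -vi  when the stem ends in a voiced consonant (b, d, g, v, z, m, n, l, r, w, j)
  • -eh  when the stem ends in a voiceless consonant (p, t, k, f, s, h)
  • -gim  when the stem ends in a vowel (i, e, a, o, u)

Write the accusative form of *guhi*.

guhigim

Since the final sound of *guhi* is /i/ (a vowel), it takes -gim, giving *guhigim*.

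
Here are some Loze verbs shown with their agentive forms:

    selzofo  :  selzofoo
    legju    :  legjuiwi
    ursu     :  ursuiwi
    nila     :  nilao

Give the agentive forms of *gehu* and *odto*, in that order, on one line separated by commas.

The alternation tracks the last vowel of the stem — -iwi when the last vowel of the stem is a high vowel (*legju*, *ursu*); -o when the last vowel of the stem is a non-high vowel (*selzofo*, *nila*).
The last vowel of *gehu* is /u/, which is a high vowel, so the suffix is -iwi, giving *gehuiwi*.
Since the last vowel of *odto* is /o/ (a non-high vowel), it takes -o, giving *odtoo*.

gehuiwi, odtoo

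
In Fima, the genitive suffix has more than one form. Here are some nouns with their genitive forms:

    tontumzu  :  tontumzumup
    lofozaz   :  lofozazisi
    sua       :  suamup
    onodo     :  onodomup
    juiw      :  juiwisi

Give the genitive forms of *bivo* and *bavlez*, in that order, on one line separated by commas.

The suffix is conditioned by the final sound: -isi when the stem ends in a consonant (*lofozaz*, *juiw*); -mup when the stem ends in a vowel (*tontumzu*, *sua*, *onodo*).
*bivo*: final sound = /o/, a vowel → -mup → *bivomup*.
The final sound of *bavlez* is /z/, which is a consonant, so the suffix is -isi, giving *bavlezisi*.

bivomup, bavlezisi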